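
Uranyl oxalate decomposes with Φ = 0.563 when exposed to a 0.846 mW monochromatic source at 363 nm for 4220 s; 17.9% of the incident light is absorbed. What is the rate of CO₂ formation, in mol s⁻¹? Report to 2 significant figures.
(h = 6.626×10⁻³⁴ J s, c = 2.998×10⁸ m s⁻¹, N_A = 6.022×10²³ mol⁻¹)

Photon energy at 363 nm: hc/λ = (6.626×10⁻³⁴)(2.998×10⁸)/(363×10⁻⁹) = 5.472×10⁻¹⁹ J.
Energy delivered: (0.846 mW)(4220 s) = 3.570 J.
Photons incident: 3.570 / 5.472×10⁻¹⁹ = 6.524×10¹⁸, i.e. 6.524×10¹⁸/6.022×10²³ = 1.083×10⁻⁵ mol.
Photons absorbed: 0.179 × 1.083×10⁻⁵ = 1.939×10⁻⁶ mol.
Product formed: 0.563 × 1.939×10⁻⁶ = 1.092×10⁻⁶ mol.
Rate: 1.092×10⁻⁶ / 4220 s = 2.6×10⁻¹⁰ mol s⁻¹.

2.6×10⁻¹⁰ mol s⁻¹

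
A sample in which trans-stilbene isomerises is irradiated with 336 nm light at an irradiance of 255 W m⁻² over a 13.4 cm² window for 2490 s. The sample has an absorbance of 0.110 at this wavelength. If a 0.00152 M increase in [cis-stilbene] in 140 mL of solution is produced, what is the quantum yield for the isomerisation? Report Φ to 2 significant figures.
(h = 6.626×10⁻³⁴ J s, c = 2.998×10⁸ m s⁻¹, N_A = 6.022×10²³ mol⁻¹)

Product: (0.00152 M)(0.14 L) = 2.128×10⁻⁴ mol.
Photon energy at 336 nm: hc/λ = (6.626×10⁻³⁴)(2.998×10⁸)/(336×10⁻⁹) = 5.912×10⁻¹⁹ J.
Energy delivered: (255 W m⁻²)(13.4×10⁻⁴ m²)(2490 s) = 850.8 J.
Photons incident: 850.8 / 5.912×10⁻¹⁹ = 1.439×10²¹, i.e. 1.439×10²¹/6.022×10²³ = 0.002390 mol.
Fraction absorbed: 1 − 10^(−0.110) = 0.2238.
Photons absorbed: 0.2238 × 0.002390 = 5.349×10⁻⁴ mol.
Φ = 2.128×10⁻⁴ mol / 5.349×10⁻⁴ mol photons = 0.40.

Φ = 0.40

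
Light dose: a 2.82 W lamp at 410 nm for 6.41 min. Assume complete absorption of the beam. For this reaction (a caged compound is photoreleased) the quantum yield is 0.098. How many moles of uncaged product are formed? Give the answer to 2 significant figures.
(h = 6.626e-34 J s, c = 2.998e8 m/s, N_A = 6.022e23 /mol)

Photon energy at 410 nm: hc/λ = (6.626e-34)(2.998e8)/(410e-9) = 4.845e-19 J.
Energy delivered: (2.82 W)(384.6 s) = 1085 J.
Photons incident: 1085 / 4.845e-19 = 2.239e21, i.e. 2.239e21/6.022e23 = 0.003718 mol.
Product: Φ × n_abs = 0.098 × 0.003718 = 3.644e-4 mol.

3.6e-4 mol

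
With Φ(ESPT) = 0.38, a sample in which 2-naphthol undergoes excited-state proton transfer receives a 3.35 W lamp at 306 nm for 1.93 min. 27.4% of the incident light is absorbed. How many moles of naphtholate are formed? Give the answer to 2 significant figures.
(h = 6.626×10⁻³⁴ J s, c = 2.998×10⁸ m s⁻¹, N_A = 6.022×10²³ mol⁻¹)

Photon energy at 306 nm: hc/λ = (6.626×10⁻³⁴)(2.998×10⁸)/(306×10⁻⁹) = 6.492×10⁻¹⁹ J.
Energy delivered: (3.35 W)(115.8 s) = 387.9 J.
Photons incident: 387.9 / 6.492×10⁻¹⁹ = 5.975×10²⁰, i.e. 5.975×10²⁰/6.022×10²³ = 9.922×10⁻⁴ mol.
Photons absorbed: 0.274 × 9.922×10⁻⁴ = 2.719×10⁻⁴ mol.
Product: Φ × n_abs = 0.38 × 2.719×10⁻⁴ = 1.033×10⁻⁴ mol.

1.0×10⁻⁴ mol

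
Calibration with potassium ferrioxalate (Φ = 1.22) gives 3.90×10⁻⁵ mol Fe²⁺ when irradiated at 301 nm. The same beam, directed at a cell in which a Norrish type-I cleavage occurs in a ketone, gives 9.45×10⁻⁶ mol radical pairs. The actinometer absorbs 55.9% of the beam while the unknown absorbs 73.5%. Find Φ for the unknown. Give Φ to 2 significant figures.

Photons absorbed by the actinometer: 3.90×10⁻⁵ / 1.22 = 3.197×10⁻⁵ mol.
Incident flux: 3.197×10⁻⁵ / 0.559 = 5.719×10⁻⁵ einstein.
Absorbed by unknown: 0.735 × 5.719×10⁻⁵ = 4.203×10⁻⁵ mol.
Φ(unknown) = 9.45×10⁻⁶ / 4.203×10⁻⁵ = 0.22.

Φ = 0.22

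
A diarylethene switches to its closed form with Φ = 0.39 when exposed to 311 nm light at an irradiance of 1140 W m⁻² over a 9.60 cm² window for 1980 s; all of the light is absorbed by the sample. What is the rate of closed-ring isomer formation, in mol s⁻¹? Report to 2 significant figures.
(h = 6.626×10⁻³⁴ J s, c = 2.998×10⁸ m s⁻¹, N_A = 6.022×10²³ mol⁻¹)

1.1×10⁻⁶ mol s⁻¹

Photon energy at 311 nm: hc/λ = (6.626×10⁻³⁴)(2.998×10⁸)/(311×10⁻⁹) = 6.387×10⁻¹⁹ J.
Energy delivered: (1140 W m⁻²)(9.60×10⁻⁴ m²)(1980 s) = 2167 J.
Photons incident: 2167 / 6.387×10⁻¹⁹ = 3.393×10²¹, i.e. 3.393×10²¹/6.022×10²³ = 0.005634 mol.
Product formed: 0.39 × 0.005634 = 0.002197 mol.
Rate: 0.002197 / 1980 s = 1.1×10⁻⁶ mol s⁻¹.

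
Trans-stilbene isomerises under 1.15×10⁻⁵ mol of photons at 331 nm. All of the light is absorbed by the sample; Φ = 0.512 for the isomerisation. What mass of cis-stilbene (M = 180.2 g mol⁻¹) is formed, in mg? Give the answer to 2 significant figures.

1.1 mg

Product: Φ × n_abs = 0.512 × 1.15×10⁻⁵ = 5.888×10⁻⁶ mol.
Mass: 5.888×10⁻⁶ × 180.2 = 0.001061 g = 1.1 mg.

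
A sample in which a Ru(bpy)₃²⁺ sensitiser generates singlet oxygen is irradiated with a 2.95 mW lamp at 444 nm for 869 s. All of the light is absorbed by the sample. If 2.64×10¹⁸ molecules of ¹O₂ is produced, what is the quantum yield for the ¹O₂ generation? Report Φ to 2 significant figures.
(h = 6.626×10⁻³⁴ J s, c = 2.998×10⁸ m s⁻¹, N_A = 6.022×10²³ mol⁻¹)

Φ = 0.46

Product: 2.64×10¹⁸ / 6.022×10²³ = 4.384×10⁻⁶ mol.
Photon energy at 444 nm: hc/λ = (6.626×10⁻³⁴)(2.998×10⁸)/(444×10⁻⁹) = 4.474×10⁻¹⁹ J.
Energy delivered: (2.95 mW)(869 s) = 2.564 J.
Photons incident: 2.564 / 4.474×10⁻¹⁹ = 5.731×10¹⁸, i.e. 5.731×10¹⁸/6.022×10²³ = 9.517×10⁻⁶ mol.
Φ = 4.384×10⁻⁶ mol / 9.517×10⁻⁶ mol photons = 0.46.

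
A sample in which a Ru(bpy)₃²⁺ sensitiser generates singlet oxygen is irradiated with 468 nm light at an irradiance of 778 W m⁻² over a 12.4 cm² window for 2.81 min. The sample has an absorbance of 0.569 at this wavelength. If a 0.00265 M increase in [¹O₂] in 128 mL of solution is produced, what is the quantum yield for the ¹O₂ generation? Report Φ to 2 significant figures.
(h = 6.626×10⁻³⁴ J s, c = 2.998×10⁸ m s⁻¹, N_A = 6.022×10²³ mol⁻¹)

Product: (0.00265 M)(0.128 L) = 3.392×10⁻⁴ mol.
Photon energy at 468 nm: hc/λ = (6.626×10⁻³⁴)(2.998×10⁸)/(468×10⁻⁹) = 4.245×10⁻¹⁹ J.
Energy delivered: (778 W m⁻²)(12.4×10⁻⁴ m²)(168.6 s) = 162.7 J.
Photons incident: 162.7 / 4.245×10⁻¹⁹ = 3.833×10²⁰, i.e. 3.833×10²⁰/6.022×10²³ = 6.365×10⁻⁴ mol.
Fraction absorbed: 1 − 10^(−0.569) = 0.7302.
Photons absorbed: 0.7302 × 6.365×10⁻⁴ = 4.648×10⁻⁴ mol.
Φ = 3.392×10⁻⁴ mol / 4.648×10⁻⁴ mol photons = 0.73.

Φ = 0.73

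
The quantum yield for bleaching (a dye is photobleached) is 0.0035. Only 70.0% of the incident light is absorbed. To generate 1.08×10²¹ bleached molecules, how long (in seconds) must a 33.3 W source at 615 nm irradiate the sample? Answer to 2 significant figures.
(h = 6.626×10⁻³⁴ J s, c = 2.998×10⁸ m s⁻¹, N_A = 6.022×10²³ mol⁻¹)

t ≈ 4300 s

Product: 1.08×10²¹ / 6.022×10²³ = 0.001793 mol.
Photons that must be absorbed: 0.001793 / 0.0035 = 0.5123 mol.
Incident photons needed: 0.5123 / 0.700 = 0.7319 mol.
Photon energy: hc/λ = 3.230×10⁻¹⁹ J; per mole, 1.945×10⁵ J mol⁻¹.
Energy required: 0.7319 × 1.945×10⁵ = 1.424×10⁵ J.
Time: 1.424×10⁵ J / 33.3 W = 4300 s.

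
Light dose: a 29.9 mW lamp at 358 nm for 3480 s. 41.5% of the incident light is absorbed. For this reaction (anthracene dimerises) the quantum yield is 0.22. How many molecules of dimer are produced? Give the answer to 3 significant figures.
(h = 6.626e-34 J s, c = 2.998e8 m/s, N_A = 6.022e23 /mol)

1.71e19 molecules

Photon energy at 358 nm: hc/λ = (6.626e-34)(2.998e8)/(358e-9) = 5.549e-19 J.
Energy delivered: (29.9 mW)(3480 s) = 104.1 J.
Photons incident: 104.1 / 5.549e-19 = 1.876e20, i.e. 1.876e20/6.022e23 = 3.115e-4 mol.
Photons absorbed: 0.415 × 3.115e-4 = 1.293e-4 mol.
Product: Φ × n_abs = 0.22 × 1.293e-4 = 2.845e-5 mol.
As a count: 2.845e-5 × 6.022e23 = 1.71e19.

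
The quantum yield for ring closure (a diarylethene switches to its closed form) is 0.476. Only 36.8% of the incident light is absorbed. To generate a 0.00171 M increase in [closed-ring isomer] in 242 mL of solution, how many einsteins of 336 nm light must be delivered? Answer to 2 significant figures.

Product: (0.00171 M)(0.242 L) = 4.138×10⁻⁴ mol.
Photons that must be absorbed: 4.138×10⁻⁴ / 0.476 = 8.693×10⁻⁴ mol.
Incident photons needed: 8.693×10⁻⁴ / 0.368 = 0.002362 mol.

0.0024 einstein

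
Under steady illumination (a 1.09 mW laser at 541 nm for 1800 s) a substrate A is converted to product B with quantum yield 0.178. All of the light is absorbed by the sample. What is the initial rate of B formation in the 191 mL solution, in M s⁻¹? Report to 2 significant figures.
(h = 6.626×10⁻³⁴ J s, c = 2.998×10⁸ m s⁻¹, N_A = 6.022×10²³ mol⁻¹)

4.6×10⁻⁹ M s⁻¹

Photon energy at 541 nm: hc/λ = (6.626×10⁻³⁴)(2.998×10⁸)/(541×10⁻⁹) = 3.672×10⁻¹⁹ J.
Energy delivered: (1.09 mW)(1800 s) = 1.962 J.
Photons incident: 1.962 / 3.672×10⁻¹⁹ = 5.343×10¹⁸, i.e. 5.343×10¹⁸/6.022×10²³ = 8.872×10⁻⁶ mol.
Product formed: 0.178 × 8.872×10⁻⁶ = 1.579×10⁻⁶ mol.
Rate: 1.579×10⁻⁶ mol / (1800 s × 0.191 L) = 4.6×10⁻⁹ M s⁻¹.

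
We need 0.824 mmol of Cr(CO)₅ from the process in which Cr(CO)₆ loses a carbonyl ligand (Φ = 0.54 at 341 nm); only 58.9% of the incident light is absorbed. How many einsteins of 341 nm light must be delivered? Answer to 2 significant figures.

0.0026 einstein

Product: 0.824 mmol = 8.24×10⁻⁴ mol.
Photons that must be absorbed: 8.24×10⁻⁴ / 0.54 = 0.001526 mol.
Incident photons needed: 0.001526 / 0.589 = 0.002591 mol.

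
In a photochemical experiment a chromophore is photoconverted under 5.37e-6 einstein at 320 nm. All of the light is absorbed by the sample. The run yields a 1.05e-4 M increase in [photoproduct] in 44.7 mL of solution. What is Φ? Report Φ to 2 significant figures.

Product: (1.05e-4 M)(0.0447 L) = 4.694e-6 mol.
Φ = 4.694e-6 mol / 5.37e-6 mol photons = 0.87.

Φ = 0.87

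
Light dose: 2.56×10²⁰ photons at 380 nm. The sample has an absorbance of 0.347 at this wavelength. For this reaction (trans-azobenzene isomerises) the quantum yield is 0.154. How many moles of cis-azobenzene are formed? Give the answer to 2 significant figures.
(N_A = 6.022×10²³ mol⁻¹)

Moles of photons: 2.56×10²⁰ / 6.022×10²³ = 4.251×10⁻⁴ mol.
Fraction absorbed: 1 − 10^(−0.347) = 0.5502.
Photons absorbed: 0.5502 × 4.251×10⁻⁴ = 2.339×10⁻⁴ mol.
Product: Φ × n_abs = 0.154 × 2.339×10⁻⁴ = 3.602×10⁻⁵ mol.

3.6×10⁻⁵ mol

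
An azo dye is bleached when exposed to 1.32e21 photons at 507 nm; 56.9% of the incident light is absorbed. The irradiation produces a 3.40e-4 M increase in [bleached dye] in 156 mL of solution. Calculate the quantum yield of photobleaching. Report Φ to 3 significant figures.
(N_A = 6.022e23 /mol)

Φ = 0.0425

Product: (3.40e-4 M)(0.156 L) = 5.304e-5 mol.
Moles of photons: 1.32e21 / 6.022e23 = 0.002192 mol.
Photons absorbed: 0.569 × 0.002192 = 0.001247 mol.
Φ = 5.304e-5 mol / 0.001247 mol photons = 0.0425.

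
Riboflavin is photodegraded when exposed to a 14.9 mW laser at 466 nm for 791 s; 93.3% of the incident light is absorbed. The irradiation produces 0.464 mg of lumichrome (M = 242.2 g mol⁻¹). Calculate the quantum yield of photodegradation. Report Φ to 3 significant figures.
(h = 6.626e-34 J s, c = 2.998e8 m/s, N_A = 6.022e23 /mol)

Product: 0.464 mg / 242.2 g mol⁻¹ = 1.916e-6 mol.
Photon energy at 466 nm: hc/λ = (6.626e-34)(2.998e8)/(466e-9) = 4.263e-19 J.
Energy delivered: (14.9 mW)(791 s) = 11.79 J.
Photons incident: 11.79 / 4.263e-19 = 2.766e19, i.e. 2.766e19/6.022e23 = 4.593e-5 mol.
Photons absorbed: 0.933 × 4.593e-5 = 4.285e-5 mol.
Φ = 1.916e-6 mol / 4.285e-5 mol photons = 0.0447.

Φ = 0.0447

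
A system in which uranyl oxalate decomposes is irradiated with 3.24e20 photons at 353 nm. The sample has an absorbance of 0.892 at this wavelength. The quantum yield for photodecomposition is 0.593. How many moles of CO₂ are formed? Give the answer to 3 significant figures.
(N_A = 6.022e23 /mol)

2.78e-4 mol

Moles of photons: 3.24e20 / 6.022e23 = 5.380e-4 mol.
Fraction absorbed: 1 − 10^(−0.892) = 0.8718.
Photons absorbed: 0.8718 × 5.380e-4 = 4.690e-4 mol.
Product: Φ × n_abs = 0.593 × 4.690e-4 = 2.781e-4 mol.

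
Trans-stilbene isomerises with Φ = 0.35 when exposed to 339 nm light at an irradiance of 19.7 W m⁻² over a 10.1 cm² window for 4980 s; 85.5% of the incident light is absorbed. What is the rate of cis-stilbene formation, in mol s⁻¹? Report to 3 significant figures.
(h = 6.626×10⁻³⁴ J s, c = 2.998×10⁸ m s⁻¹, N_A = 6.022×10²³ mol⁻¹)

1.69×10⁻⁸ mol s⁻¹

Photon energy at 339 nm: hc/λ = (6.626×10⁻³⁴)(2.998×10⁸)/(339×10⁻⁹) = 5.860×10⁻¹⁹ J.
Energy delivered: (19.7 W m⁻²)(10.1×10⁻⁴ m²)(4980 s) = 99.09 J.
Photons incident: 99.09 / 5.860×10⁻¹⁹ = 1.691×10²⁰, i.e. 1.691×10²⁰/6.022×10²³ = 2.808×10⁻⁴ mol.
Photons absorbed: 0.855 × 2.808×10⁻⁴ = 2.401×10⁻⁴ mol.
Product formed: 0.35 × 2.401×10⁻⁴ = 8.404×10⁻⁵ mol.
Rate: 8.404×10⁻⁵ / 4980 s = 1.69×10⁻⁸ mol s⁻¹.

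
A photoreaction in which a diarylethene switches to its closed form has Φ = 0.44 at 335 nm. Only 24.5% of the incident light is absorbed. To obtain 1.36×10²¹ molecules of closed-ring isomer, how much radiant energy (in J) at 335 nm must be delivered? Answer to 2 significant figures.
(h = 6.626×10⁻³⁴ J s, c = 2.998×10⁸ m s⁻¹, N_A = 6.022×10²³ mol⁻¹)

Product: 1.36×10²¹ / 6.022×10²³ = 0.002258 mol.
Photons that must be absorbed: 0.002258 / 0.44 = 0.005132 mol.
Incident photons needed: 0.005132 / 0.245 = 0.02095 mol.
Photon energy: hc/λ = 5.930×10⁻¹⁹ J; per mole, 3.571×10⁵ J mol⁻¹.
Energy required: 0.02095 × 3.571×10⁵ = 7500 J.

7500 J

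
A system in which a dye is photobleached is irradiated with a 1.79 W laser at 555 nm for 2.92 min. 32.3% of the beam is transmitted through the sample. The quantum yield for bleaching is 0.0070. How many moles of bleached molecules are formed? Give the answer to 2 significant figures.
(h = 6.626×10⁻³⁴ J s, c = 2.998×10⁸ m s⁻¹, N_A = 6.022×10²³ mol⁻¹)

6.9×10⁻⁶ mol

Photon energy at 555 nm: hc/λ = (6.626×10⁻³⁴)(2.998×10⁸)/(555×10⁻⁹) = 3.579×10⁻¹⁹ J.
Energy delivered: (1.79 W)(175.2 s) = 313.6 J.
Photons incident: 313.6 / 3.579×10⁻¹⁹ = 8.762×10²⁰, i.e. 8.762×10²⁰/6.022×10²³ = 0.001455 mol.
Fraction absorbed: 1 − 32.3/100 = 0.6770.
Photons absorbed: 0.6770 × 0.001455 = 9.850×10⁻⁴ mol.
Product: Φ × n_abs = 0.0070 × 9.850×10⁻⁴ = 6.895×10⁻⁶ mol.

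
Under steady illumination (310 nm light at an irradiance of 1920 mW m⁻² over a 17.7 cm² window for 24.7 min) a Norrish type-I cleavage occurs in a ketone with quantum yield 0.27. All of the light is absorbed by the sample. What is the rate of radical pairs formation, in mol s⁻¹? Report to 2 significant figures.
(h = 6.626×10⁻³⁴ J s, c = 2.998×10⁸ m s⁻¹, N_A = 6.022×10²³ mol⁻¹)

2.4×10⁻⁹ mol s⁻¹

Photon energy at 310 nm: hc/λ = (6.626×10⁻³⁴)(2.998×10⁸)/(310×10⁻⁹) = 6.408×10⁻¹⁹ J.
Energy delivered: (1920 mW m⁻²)(17.7×10⁻⁴ m²)(1482 s) = 5.036 J.
Photons incident: 5.036 / 6.408×10⁻¹⁹ = 7.859×10¹⁸, i.e. 7.859×10¹⁸/6.022×10²³ = 1.305×10⁻⁵ mol.
Product formed: 0.27 × 1.305×10⁻⁵ = 3.524×10⁻⁶ mol.
Rate: 3.524×10⁻⁶ / 1482 s = 2.4×10⁻⁹ mol s⁻¹.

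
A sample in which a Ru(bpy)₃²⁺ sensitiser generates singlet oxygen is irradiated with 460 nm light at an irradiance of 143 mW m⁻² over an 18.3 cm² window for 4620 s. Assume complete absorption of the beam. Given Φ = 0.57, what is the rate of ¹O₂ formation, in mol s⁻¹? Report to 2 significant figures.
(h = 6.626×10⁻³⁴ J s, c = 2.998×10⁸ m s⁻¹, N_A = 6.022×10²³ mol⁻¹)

Photon energy at 460 nm: hc/λ = (6.626×10⁻³⁴)(2.998×10⁸)/(460×10⁻⁹) = 4.318×10⁻¹⁹ J.
Energy delivered: (143 mW m⁻²)(18.3×10⁻⁴ m²)(4620 s) = 1.209 J.
Photons incident: 1.209 / 4.318×10⁻¹⁹ = 2.800×10¹⁸, i.e. 2.800×10¹⁸/6.022×10²³ = 4.650×10⁻⁶ mol.
Product formed: 0.57 × 4.650×10⁻⁶ = 2.651×10⁻⁶ mol.
Rate: 2.651×10⁻⁶ / 4620 s = 5.7×10⁻¹⁰ mol s⁻¹.

5.7×10⁻¹⁰ mol s⁻¹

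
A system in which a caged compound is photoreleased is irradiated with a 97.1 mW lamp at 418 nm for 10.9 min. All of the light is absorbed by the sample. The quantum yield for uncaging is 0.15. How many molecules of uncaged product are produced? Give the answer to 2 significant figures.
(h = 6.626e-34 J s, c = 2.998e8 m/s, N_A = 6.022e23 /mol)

2.0e19 molecules

Photon energy at 418 nm: hc/λ = (6.626e-34)(2.998e8)/(418e-9) = 4.752e-19 J.
Energy delivered: (97.1 mW)(654 s) = 63.50 J.
Photons incident: 63.50 / 4.752e-19 = 1.336e20, i.e. 1.336e20/6.022e23 = 2.219e-4 mol.
Product: Φ × n_abs = 0.15 × 2.219e-4 = 3.329e-5 mol.
As a count: 3.329e-5 × 6.022e23 = 2.0e19.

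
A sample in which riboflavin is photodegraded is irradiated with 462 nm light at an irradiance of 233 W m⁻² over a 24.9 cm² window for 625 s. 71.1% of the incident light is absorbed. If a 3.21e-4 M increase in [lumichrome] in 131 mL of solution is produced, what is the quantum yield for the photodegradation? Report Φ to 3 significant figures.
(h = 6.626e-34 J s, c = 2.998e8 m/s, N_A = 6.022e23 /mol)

Product: (3.21e-4 M)(0.131 L) = 4.205e-5 mol.
Photon energy at 462 nm: hc/λ = (6.626e-34)(2.998e8)/(462e-9) = 4.300e-19 J.
Energy delivered: (233 W m⁻²)(24.9e-4 m²)(625 s) = 362.6 J.
Photons incident: 362.6 / 4.300e-19 = 8.433e20, i.e. 8.433e20/6.022e23 = 0.001400 mol.
Photons absorbed: 0.711 × 0.001400 = 9.954e-4 mol.
Φ = 4.205e-5 mol / 9.954e-4 mol photons = 0.0422.

Φ = 0.0422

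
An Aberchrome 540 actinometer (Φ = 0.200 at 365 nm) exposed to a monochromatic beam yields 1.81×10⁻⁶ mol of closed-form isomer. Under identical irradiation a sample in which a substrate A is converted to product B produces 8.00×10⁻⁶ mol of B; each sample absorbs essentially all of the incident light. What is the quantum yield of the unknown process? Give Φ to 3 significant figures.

Φ = 0.884

Photons absorbed by the actinometer: 1.81×10⁻⁶ / 0.200 = 9.050×10⁻⁶ mol.
Φ(unknown) = 8.00×10⁻⁶ / 9.050×10⁻⁶ = 0.884.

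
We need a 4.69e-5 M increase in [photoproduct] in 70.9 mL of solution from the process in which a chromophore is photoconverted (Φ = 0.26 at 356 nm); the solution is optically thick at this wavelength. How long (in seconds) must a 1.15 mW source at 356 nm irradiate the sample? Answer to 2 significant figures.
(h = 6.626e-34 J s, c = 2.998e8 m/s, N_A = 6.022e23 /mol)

Product: (4.69e-5 M)(0.0709 L) = 3.325e-6 mol.
Photons that must be absorbed: 3.325e-6 / 0.26 = 1.279e-5 mol.
Photon energy: hc/λ = 5.580e-19 J; per mole, 3.360e5 J mol⁻¹.
Energy required: 1.279e-5 × 3.360e5 = 4.297 J.
Time: 4.297 J / 0.00115 W = 3700 s.

t ≈ 3700 s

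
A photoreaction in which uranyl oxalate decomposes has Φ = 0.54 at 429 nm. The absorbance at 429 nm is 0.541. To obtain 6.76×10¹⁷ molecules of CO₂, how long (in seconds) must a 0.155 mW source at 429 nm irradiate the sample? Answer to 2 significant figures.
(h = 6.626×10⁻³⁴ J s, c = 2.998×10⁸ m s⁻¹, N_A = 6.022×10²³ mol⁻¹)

Product: 6.76×10¹⁷ / 6.022×10²³ = 1.123×10⁻⁶ mol.
Photons that must be absorbed: 1.123×10⁻⁶ / 0.54 = 2.080×10⁻⁶ mol.
Fraction absorbed: 1 − 10^(−0.541) = 0.7123.
Incident photons needed: 2.080×10⁻⁶ / 0.7123 = 2.920×10⁻⁶ mol.
Photon energy: hc/λ = 4.630×10⁻¹⁹ J; per mole, 2.788×10⁵ J mol⁻¹.
Energy required: 2.920×10⁻⁶ × 2.788×10⁵ = 0.8141 J.
Time: 0.8141 J / 0.000155 W = 5300 s.

t ≈ 5300 s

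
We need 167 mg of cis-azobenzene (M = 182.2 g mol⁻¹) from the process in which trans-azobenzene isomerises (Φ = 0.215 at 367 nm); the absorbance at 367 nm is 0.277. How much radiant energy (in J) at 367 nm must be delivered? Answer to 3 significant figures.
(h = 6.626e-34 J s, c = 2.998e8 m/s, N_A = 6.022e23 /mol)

Product: 167 mg / 182.2 g mol⁻¹ = 9.166e-4 mol.
Photons that must be absorbed: 9.166e-4 / 0.215 = 0.004263 mol.
Fraction absorbed: 1 − 10^(−0.277) = 0.4716.
Incident photons needed: 0.004263 / 0.4716 = 0.009039 mol.
Photon energy: hc/λ = 5.413e-19 J; per mole, 3.260e5 J mol⁻¹.
Energy required: 0.009039 × 3.260e5 = 2950 J.

2950 J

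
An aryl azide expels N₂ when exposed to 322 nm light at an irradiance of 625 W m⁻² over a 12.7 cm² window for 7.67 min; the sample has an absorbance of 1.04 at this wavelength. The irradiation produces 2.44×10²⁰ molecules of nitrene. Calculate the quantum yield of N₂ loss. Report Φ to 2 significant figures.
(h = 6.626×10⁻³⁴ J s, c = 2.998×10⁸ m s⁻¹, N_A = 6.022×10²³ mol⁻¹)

Product: 2.44×10²⁰ / 6.022×10²³ = 4.052×10⁻⁴ mol.
Photon energy at 322 nm: hc/λ = (6.626×10⁻³⁴)(2.998×10⁸)/(322×10⁻⁹) = 6.169×10⁻¹⁹ J.
Energy delivered: (625 W m⁻²)(12.7×10⁻⁴ m²)(460.2 s) = 365.3 J.
Photons incident: 365.3 / 6.169×10⁻¹⁹ = 5.922×10²⁰, i.e. 5.922×10²⁰/6.022×10²³ = 9.834×10⁻⁴ mol.
Fraction absorbed: 1 − 10^(−1.04) = 0.9088.
Photons absorbed: 0.9088 × 9.834×10⁻⁴ = 8.937×10⁻⁴ mol.
Φ = 4.052×10⁻⁴ mol / 8.937×10⁻⁴ mol photons = 0.45.

Φ = 0.45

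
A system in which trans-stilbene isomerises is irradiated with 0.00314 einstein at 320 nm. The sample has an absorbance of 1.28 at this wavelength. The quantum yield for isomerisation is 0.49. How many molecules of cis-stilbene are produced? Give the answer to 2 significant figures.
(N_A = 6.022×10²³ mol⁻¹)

8.8×10²⁰ molecules

Fraction absorbed: 1 − 10^(−1.28) = 0.9475.
Photons absorbed: 0.9475 × 0.00314 = 0.002975 mol.
Product: Φ × n_abs = 0.49 × 0.002975 = 0.001458 mol.
As a count: 0.001458 × 6.022×10²³ = 8.8×10²⁰.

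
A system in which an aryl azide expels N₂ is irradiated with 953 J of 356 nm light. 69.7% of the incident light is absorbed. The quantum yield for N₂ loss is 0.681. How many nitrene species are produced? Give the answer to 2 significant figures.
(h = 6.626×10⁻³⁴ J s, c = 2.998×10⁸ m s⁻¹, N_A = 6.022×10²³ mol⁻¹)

8.1×10²⁰ species

Photon energy at 356 nm: hc/λ = (6.626×10⁻³⁴)(2.998×10⁸)/(356×10⁻⁹) = 5.580×10⁻¹⁹ J.
Photons incident: 953 / 5.580×10⁻¹⁹ = 1.708×10²¹, i.e. 1.708×10²¹/6.022×10²³ = 0.002836 mol.
Photons absorbed: 0.697 × 0.002836 = 0.001977 mol.
Product: Φ × n_abs = 0.681 × 0.001977 = 0.001346 mol.
As a count: 0.001346 × 6.022×10²³ = 8.1×10²⁰.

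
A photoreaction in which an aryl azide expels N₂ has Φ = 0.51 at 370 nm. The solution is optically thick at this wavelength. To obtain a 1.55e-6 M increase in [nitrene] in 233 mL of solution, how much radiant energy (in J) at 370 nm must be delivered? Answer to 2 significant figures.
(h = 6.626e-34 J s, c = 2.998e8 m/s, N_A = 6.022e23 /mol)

Product: (1.55e-6 M)(0.233 L) = 3.612e-7 mol.
Photons that must be absorbed: 3.612e-7 / 0.51 = 7.082e-7 mol.
Photon energy: hc/λ = 5.369e-19 J; per mole, 3.233e5 J mol⁻¹.
Energy required: 7.082e-7 × 3.233e5 = 0.23 J.

0.23 J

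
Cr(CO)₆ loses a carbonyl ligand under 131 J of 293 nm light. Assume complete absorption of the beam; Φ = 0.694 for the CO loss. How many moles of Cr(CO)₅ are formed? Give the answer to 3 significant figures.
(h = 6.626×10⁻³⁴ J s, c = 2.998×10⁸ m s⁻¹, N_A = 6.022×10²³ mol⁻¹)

2.23×10⁻⁴ mol

Photon energy at 293 nm: hc/λ = (6.626×10⁻³⁴)(2.998×10⁸)/(293×10⁻⁹) = 6.780×10⁻¹⁹ J.
Photons incident: 131 / 6.780×10⁻¹⁹ = 1.932×10²⁰, i.e. 1.932×10²⁰/6.022×10²³ = 3.208×10⁻⁴ mol.
Product: Φ × n_abs = 0.694 × 3.208×10⁻⁴ = 2.226×10⁻⁴ mol.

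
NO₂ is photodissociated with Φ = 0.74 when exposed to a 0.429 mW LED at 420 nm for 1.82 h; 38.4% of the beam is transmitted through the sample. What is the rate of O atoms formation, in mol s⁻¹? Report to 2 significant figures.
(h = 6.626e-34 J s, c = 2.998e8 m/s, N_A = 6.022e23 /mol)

6.9e-10 mol s⁻¹

Photon energy at 420 nm: hc/λ = (6.626e-34)(2.998e8)/(420e-9) = 4.730e-19 J.
Energy delivered: (0.429 mW)(6552 s) = 2.811 J.
Photons incident: 2.811 / 4.730e-19 = 5.943e18, i.e. 5.943e18/6.022e23 = 9.869e-6 mol.
Fraction absorbed: 1 − 38.4/100 = 0.6160.
Photons absorbed: 0.6160 × 9.869e-6 = 6.079e-6 mol.
Product formed: 0.74 × 6.079e-6 = 4.498e-6 mol.
Rate: 4.498e-6 / 6552 s = 6.9e-10 mol s⁻¹.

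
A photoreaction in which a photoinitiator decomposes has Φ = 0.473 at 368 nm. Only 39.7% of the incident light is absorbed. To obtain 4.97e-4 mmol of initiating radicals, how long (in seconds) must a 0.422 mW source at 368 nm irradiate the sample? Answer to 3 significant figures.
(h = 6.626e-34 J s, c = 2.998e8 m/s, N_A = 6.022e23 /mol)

Product: 4.97e-4 mmol = 4.97e-7 mol.
Photons that must be absorbed: 4.97e-7 / 0.473 = 1.051e-6 mol.
Incident photons needed: 1.051e-6 / 0.397 = 2.647e-6 mol.
Photon energy: hc/λ = 5.398e-19 J; per mole, 3.251e5 J mol⁻¹.
Energy required: 2.647e-6 × 3.251e5 = 0.8605 J.
Time: 0.8605 J / 0.000422 W = 2040 s.

t ≈ 2040 s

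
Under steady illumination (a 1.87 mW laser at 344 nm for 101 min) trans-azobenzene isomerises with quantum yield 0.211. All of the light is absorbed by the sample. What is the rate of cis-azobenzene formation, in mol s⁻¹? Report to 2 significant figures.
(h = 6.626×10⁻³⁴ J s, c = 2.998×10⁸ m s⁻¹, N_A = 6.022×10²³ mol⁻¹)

Photon energy at 344 nm: hc/λ = (6.626×10⁻³⁴)(2.998×10⁸)/(344×10⁻⁹) = 5.775×10⁻¹⁹ J.
Energy delivered: (1.87 mW)(6060 s) = 11.33 J.
Photons incident: 11.33 / 5.775×10⁻¹⁹ = 1.962×10¹⁹, i.e. 1.962×10¹⁹/6.022×10²³ = 3.258×10⁻⁵ mol.
Product formed: 0.211 × 3.258×10⁻⁵ = 6.874×10⁻⁶ mol.
Rate: 6.874×10⁻⁶ / 6060 s = 1.1×10⁻⁹ mol s⁻¹.

1.1×10⁻⁹ mol s⁻¹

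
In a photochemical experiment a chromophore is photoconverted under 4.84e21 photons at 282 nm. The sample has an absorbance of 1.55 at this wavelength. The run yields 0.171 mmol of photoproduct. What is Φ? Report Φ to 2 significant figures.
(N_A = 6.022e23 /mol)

Φ = 0.022

Product: 0.171 mmol = 1.71e-4 mol.
Moles of photons: 4.84e21 / 6.022e23 = 0.008037 mol.
Fraction absorbed: 1 − 10^(−1.55) = 0.9718.
Photons absorbed: 0.9718 × 0.008037 = 0.007810 mol.
Φ = 1.71e-4 mol / 0.007810 mol photons = 0.022.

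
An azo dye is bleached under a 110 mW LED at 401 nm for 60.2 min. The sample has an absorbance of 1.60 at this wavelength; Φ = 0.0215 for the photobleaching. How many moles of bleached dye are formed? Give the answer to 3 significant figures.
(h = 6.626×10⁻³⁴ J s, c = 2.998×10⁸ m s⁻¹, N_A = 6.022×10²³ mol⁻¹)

Photon energy at 401 nm: hc/λ = (6.626×10⁻³⁴)(2.998×10⁸)/(401×10⁻⁹) = 4.954×10⁻¹⁹ J.
Energy delivered: (110 mW)(3612 s) = 397.3 J.
Photons incident: 397.3 / 4.954×10⁻¹⁹ = 8.020×10²⁰, i.e. 8.020×10²⁰/6.022×10²³ = 0.001332 mol.
Fraction absorbed: 1 − 10^(−1.60) = 0.9749.
Photons absorbed: 0.9749 × 0.001332 = 0.001299 mol.
Product: Φ × n_abs = 0.0215 × 0.001299 = 2.793×10⁻⁵ mol.

2.79×10⁻⁵ mol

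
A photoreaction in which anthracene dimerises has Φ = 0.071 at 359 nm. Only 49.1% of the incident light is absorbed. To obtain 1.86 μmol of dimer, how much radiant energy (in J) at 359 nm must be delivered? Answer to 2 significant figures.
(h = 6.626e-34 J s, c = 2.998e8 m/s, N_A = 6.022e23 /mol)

Product: 1.86 μmol = 1.86e-6 mol.
Photons that must be absorbed: 1.86e-6 / 0.071 = 2.620e-5 mol.
Incident photons needed: 2.620e-5 / 0.491 = 5.336e-5 mol.
Photon energy: hc/λ = 5.533e-19 J; per mole, 3.332e5 J mol⁻¹.
Energy required: 5.336e-5 × 3.332e5 = 18 J.

18 J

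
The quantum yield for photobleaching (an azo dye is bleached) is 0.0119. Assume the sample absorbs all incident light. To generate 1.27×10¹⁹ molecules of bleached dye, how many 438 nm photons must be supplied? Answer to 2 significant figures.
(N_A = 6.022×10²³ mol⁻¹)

Product: 1.27×10¹⁹ / 6.022×10²³ = 2.109×10⁻⁵ mol.
Photons that must be absorbed: 2.109×10⁻⁵ / 0.0119 = 0.001772 mol.
Photon count: 0.001772 × 6.022×10²³ = 1.1×10²¹.

1.1×10²¹ photons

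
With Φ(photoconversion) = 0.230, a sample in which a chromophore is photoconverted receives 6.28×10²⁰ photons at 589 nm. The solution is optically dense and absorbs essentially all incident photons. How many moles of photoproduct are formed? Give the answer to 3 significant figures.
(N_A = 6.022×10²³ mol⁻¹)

2.40×10⁻⁴ mol

Moles of photons: 6.28×10²⁰ / 6.022×10²³ = 0.001043 mol.
Product: Φ × n_abs = 0.230 × 0.001043 = 2.399×10⁻⁴ mol.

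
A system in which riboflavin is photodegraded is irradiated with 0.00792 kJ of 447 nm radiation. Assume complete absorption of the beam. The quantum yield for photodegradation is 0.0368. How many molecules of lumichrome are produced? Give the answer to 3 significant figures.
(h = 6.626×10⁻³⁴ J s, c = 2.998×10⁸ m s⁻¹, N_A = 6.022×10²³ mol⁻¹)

6.56×10¹⁷ molecules

Photon energy at 447 nm: hc/λ = (6.626×10⁻³⁴)(2.998×10⁸)/(447×10⁻⁹) = 4.444×10⁻¹⁹ J.
Incident energy: 0.00792 kJ = 7.92 J.
Photons incident: 7.92 / 4.444×10⁻¹⁹ = 1.782×10¹⁹, i.e. 1.782×10¹⁹/6.022×10²³ = 2.959×10⁻⁵ mol.
Product: Φ × n_abs = 0.0368 × 2.959×10⁻⁵ = 1.089×10⁻⁶ mol.
As a count: 1.089×10⁻⁶ × 6.022×10²³ = 6.56×10¹⁷.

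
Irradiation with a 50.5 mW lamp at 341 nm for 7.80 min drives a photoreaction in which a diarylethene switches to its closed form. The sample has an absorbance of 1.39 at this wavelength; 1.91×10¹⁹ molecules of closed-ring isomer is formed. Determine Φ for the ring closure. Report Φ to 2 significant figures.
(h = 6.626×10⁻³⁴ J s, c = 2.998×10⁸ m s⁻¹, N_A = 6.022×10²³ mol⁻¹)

Φ = 0.49

Product: 1.91×10¹⁹ / 6.022×10²³ = 3.172×10⁻⁵ mol.
Photon energy at 341 nm: hc/λ = (6.626×10⁻³⁴)(2.998×10⁸)/(341×10⁻⁹) = 5.825×10⁻¹⁹ J.
Energy delivered: (50.5 mW)(468 s) = 23.63 J.
Photons incident: 23.63 / 5.825×10⁻¹⁹ = 4.057×10¹⁹, i.e. 4.057×10¹⁹/6.022×10²³ = 6.737×10⁻⁵ mol.
Fraction absorbed: 1 − 10^(−1.39) = 0.9593.
Photons absorbed: 0.9593 × 6.737×10⁻⁵ = 6.463×10⁻⁵ mol.
Φ = 3.172×10⁻⁵ mol / 6.463×10⁻⁵ mol photons = 0.49.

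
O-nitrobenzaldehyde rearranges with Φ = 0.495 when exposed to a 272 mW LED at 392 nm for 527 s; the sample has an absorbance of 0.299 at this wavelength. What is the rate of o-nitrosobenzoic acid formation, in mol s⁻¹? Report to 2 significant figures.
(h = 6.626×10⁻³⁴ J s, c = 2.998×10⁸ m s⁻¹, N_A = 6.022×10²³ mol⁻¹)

Photon energy at 392 nm: hc/λ = (6.626×10⁻³⁴)(2.998×10⁸)/(392×10⁻⁹) = 5.068×10⁻¹⁹ J.
Energy delivered: (272 mW)(527 s) = 143.3 J.
Photons incident: 143.3 / 5.068×10⁻¹⁹ = 2.828×10²⁰, i.e. 2.828×10²⁰/6.022×10²³ = 4.696×10⁻⁴ mol.
Fraction absorbed: 1 − 10^(−0.299) = 0.4977.
Photons absorbed: 0.4977 × 4.696×10⁻⁴ = 2.337×10⁻⁴ mol.
Product formed: 0.495 × 2.337×10⁻⁴ = 1.157×10⁻⁴ mol.
Rate: 1.157×10⁻⁴ / 527 s = 2.2×10⁻⁷ mol s⁻¹.

2.2×10⁻⁷ mol s⁻¹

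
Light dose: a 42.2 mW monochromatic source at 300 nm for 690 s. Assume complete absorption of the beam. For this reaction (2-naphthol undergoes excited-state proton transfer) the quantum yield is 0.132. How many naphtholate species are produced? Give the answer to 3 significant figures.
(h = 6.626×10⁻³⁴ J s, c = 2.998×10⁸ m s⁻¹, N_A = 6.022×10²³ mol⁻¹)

5.80×10¹⁸ species

Photon energy at 300 nm: hc/λ = (6.626×10⁻³⁴)(2.998×10⁸)/(300×10⁻⁹) = 6.622×10⁻¹⁹ J.
Energy delivered: (42.2 mW)(690 s) = 29.12 J.
Photons incident: 29.12 / 6.622×10⁻¹⁹ = 4.397×10¹⁹, i.e. 4.397×10¹⁹/6.022×10²³ = 7.302×10⁻⁵ mol.
Product: Φ × n_abs = 0.132 × 7.302×10⁻⁵ = 9.639×10⁻⁶ mol.
As a count: 9.639×10⁻⁶ × 6.022×10²³ = 5.80×10¹⁸.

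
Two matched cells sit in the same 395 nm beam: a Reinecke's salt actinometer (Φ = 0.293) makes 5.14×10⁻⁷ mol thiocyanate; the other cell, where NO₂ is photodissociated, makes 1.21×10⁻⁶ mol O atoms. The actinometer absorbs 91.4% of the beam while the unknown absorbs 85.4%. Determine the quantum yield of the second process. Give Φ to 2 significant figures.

Φ = 0.74

Photons absorbed by the actinometer: 5.14×10⁻⁷ / 0.293 = 1.754×10⁻⁶ mol.
Incident flux: 1.754×10⁻⁶ / 0.914 = 1.919×10⁻⁶ einstein.
Absorbed by unknown: 0.854 × 1.919×10⁻⁶ = 1.639×10⁻⁶ mol.
Φ(unknown) = 1.21×10⁻⁶ / 1.639×10⁻⁶ = 0.74.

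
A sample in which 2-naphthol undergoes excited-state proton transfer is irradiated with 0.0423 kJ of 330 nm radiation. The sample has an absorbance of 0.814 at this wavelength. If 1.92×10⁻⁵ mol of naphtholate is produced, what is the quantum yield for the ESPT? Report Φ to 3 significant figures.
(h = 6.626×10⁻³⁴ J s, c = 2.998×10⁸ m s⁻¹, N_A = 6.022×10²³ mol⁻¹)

Φ = 0.194

Photon energy at 330 nm: hc/λ = (6.626×10⁻³⁴)(2.998×10⁸)/(330×10⁻⁹) = 6.020×10⁻¹⁹ J.
Incident energy: 0.0423 kJ = 42.3 J.
Photons incident: 42.3 / 6.020×10⁻¹⁹ = 7.027×10¹⁹, i.e. 7.027×10¹⁹/6.022×10²³ = 1.167×10⁻⁴ mol.
Fraction absorbed: 1 − 10^(−0.814) = 0.8465.
Photons absorbed: 0.8465 × 1.167×10⁻⁴ = 9.879×10⁻⁵ mol.
Φ = 1.92×10⁻⁵ mol / 9.879×10⁻⁵ mol photons = 0.194.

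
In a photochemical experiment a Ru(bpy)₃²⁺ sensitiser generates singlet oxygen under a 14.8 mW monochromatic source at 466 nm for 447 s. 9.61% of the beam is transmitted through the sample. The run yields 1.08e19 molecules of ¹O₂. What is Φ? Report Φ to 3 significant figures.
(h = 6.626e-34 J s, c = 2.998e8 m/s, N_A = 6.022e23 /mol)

Φ = 0.770

Product: 1.08e19 / 6.022e23 = 1.793e-5 mol.
Photon energy at 466 nm: hc/λ = (6.626e-34)(2.998e8)/(466e-9) = 4.263e-19 J.
Energy delivered: (14.8 mW)(447 s) = 6.616 J.
Photons incident: 6.616 / 4.263e-19 = 1.552e19, i.e. 1.552e19/6.022e23 = 2.577e-5 mol.
Fraction absorbed: 1 − 9.61/100 = 0.9039.
Photons absorbed: 0.9039 × 2.577e-5 = 2.329e-5 mol.
Φ = 1.793e-5 mol / 2.329e-5 mol photons = 0.770.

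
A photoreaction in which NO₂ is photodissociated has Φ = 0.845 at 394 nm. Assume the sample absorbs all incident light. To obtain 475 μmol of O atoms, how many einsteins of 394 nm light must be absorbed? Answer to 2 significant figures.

5.6×10⁻⁴ einstein

Product: 475 μmol = 4.75×10⁻⁴ mol.
Photons that must be absorbed: 4.75×10⁻⁴ / 0.845 = 5.621×10⁻⁴ mol.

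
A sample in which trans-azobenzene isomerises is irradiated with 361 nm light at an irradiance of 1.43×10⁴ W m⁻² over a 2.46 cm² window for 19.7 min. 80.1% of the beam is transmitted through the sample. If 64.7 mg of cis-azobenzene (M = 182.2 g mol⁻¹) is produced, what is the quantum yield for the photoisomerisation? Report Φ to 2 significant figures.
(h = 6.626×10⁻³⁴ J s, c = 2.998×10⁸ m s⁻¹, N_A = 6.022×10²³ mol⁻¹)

Product: 64.7 mg / 182.2 g mol⁻¹ = 3.551×10⁻⁴ mol.
Photon energy at 361 nm: hc/λ = (6.626×10⁻³⁴)(2.998×10⁸)/(361×10⁻⁹) = 5.503×10⁻¹⁹ J.
Energy delivered: (1.43×10⁴ W m⁻²)(2.46×10⁻⁴ m²)(1182 s) = 4158 J.
Photons incident: 4158 / 5.503×10⁻¹⁹ = 7.556×10²¹, i.e. 7.556×10²¹/6.022×10²³ = 0.01255 mol.
Fraction absorbed: 1 − 80.1/100 = 0.1990.
Photons absorbed: 0.1990 × 0.01255 = 0.002497 mol.
Φ = 3.551×10⁻⁴ mol / 0.002497 mol photons = 0.14.

Φ = 0.14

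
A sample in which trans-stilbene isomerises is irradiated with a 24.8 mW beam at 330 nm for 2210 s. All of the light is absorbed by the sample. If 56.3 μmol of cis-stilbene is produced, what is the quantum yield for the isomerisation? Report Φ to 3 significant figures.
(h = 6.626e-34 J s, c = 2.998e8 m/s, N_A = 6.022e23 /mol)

Φ = 0.372

Product: 56.3 μmol = 5.63e-5 mol.
Photon energy at 330 nm: hc/λ = (6.626e-34)(2.998e8)/(330e-9) = 6.020e-19 J.
Energy delivered: (24.8 mW)(2210 s) = 54.81 J.
Photons incident: 54.81 / 6.020e-19 = 9.105e19, i.e. 9.105e19/6.022e23 = 1.512e-4 mol.
Φ = 5.63e-5 mol / 1.512e-4 mol photons = 0.372.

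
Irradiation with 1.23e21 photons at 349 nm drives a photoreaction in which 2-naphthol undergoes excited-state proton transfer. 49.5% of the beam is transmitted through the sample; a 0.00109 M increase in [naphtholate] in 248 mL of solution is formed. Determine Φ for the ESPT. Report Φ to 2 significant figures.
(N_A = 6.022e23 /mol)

Φ = 0.26

Product: (0.00109 M)(0.248 L) = 2.703e-4 mol.
Moles of photons: 1.23e21 / 6.022e23 = 0.002043 mol.
Fraction absorbed: 1 − 49.5/100 = 0.5050.
Photons absorbed: 0.5050 × 0.002043 = 0.001032 mol.
Φ = 2.703e-4 mol / 0.001032 mol photons = 0.26.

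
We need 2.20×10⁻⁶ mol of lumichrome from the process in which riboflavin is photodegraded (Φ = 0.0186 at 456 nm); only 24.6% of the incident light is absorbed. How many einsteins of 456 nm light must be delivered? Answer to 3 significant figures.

Photons that must be absorbed: 2.20×10⁻⁶ / 0.0186 = 1.183×10⁻⁴ mol.
Incident photons needed: 1.183×10⁻⁴ / 0.246 = 4.809×10⁻⁴ mol.

4.81×10⁻⁴ einstein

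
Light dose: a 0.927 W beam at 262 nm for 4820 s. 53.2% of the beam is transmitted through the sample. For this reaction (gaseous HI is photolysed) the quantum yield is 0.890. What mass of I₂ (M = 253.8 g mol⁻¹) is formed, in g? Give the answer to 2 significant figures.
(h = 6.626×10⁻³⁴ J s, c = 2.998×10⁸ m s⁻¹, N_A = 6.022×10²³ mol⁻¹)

1.0 g

Photon energy at 262 nm: hc/λ = (6.626×10⁻³⁴)(2.998×10⁸)/(262×10⁻⁹) = 7.582×10⁻¹⁹ J.
Energy delivered: (0.927 W)(4820 s) = 4468 J.
Photons incident: 4468 / 7.582×10⁻¹⁹ = 5.893×10²¹, i.e. 5.893×10²¹/6.022×10²³ = 0.009786 mol.
Fraction absorbed: 1 − 53.2/100 = 0.4680.
Photons absorbed: 0.4680 × 0.009786 = 0.004580 mol.
Product: Φ × n_abs = 0.890 × 0.004580 = 0.004076 mol.
Mass: 0.004076 × 253.8 = 1.034 g = 1.0 g.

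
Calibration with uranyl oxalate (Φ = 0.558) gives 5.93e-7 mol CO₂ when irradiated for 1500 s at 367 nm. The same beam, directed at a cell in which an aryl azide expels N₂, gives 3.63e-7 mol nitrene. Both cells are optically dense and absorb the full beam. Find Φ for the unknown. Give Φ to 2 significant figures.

Photons absorbed by the actinometer: 5.93e-7 / 0.558 = 1.063e-6 mol.
Φ(unknown) = 3.63e-7 / 1.063e-6 = 0.34.

Φ = 0.34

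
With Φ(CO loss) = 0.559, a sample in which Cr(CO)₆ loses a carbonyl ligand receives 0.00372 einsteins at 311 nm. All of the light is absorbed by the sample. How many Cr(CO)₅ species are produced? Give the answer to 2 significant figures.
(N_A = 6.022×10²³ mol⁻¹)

Product: Φ × n_abs = 0.559 × 0.00372 = 0.002079 mol.
As a count: 0.002079 × 6.022×10²³ = 1.3×10²¹.

1.3×10²¹ species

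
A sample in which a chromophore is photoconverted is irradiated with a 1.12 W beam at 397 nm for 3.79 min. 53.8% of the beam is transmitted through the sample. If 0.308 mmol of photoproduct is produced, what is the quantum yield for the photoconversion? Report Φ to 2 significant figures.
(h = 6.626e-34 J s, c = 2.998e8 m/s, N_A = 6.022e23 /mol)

Product: 0.308 mmol = 3.08e-4 mol.
Photon energy at 397 nm: hc/λ = (6.626e-34)(2.998e8)/(397e-9) = 5.004e-19 J.
Energy delivered: (1.12 W)(227.4 s) = 254.7 J.
Photons incident: 254.7 / 5.004e-19 = 5.090e20, i.e. 5.090e20/6.022e23 = 8.452e-4 mol.
Fraction absorbed: 1 − 53.8/100 = 0.4620.
Photons absorbed: 0.4620 × 8.452e-4 = 3.905e-4 mol.
Φ = 3.08e-4 mol / 3.905e-4 mol photons = 0.79.

Φ = 0.79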